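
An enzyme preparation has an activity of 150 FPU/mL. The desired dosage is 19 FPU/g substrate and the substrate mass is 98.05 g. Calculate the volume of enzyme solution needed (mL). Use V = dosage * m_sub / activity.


V = dosage * m_sub / activity
V = 19 * 98.05 / 150
V = 12.4197 mL

12.4197 mL


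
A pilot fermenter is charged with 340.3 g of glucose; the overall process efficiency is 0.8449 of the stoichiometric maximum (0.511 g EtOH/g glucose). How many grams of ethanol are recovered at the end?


Actual ethanol: m = 0.511 * 340.3 * 0.8449
m = 146.9224 g

146.9224 g


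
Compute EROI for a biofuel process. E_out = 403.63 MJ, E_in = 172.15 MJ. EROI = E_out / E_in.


EROI = E_out / E_in
= 403.63 / 172.15
= 2.3446

2.3446


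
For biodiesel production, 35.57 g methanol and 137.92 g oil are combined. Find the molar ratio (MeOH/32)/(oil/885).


Molar ratio = n_MeOH / n_oil = (MeOH/32) / (oil/885) = (MeOH * 885) / (32 * oil)
= (35.57 * 885) / (32 * 137.92)
= 7.1326

7.1326


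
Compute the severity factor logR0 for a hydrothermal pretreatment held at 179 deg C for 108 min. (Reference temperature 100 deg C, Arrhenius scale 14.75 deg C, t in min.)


logR0 = log10(t * exp((T - 100) / 14.75))
= log10(108 * exp((179 - 100) / 14.75))
= 4.3595

4.3595


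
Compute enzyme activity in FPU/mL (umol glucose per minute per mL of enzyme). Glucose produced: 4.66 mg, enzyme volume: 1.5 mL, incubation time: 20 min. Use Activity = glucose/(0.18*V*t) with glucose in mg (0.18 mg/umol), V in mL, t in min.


Activity = glucose_mg / (0.18 mg/umol * V_mL * t_min)
= 4.66 / (0.18 * 1.5 * 20)
= 0.8630 FPU/mL

0.8630 FPU/mL


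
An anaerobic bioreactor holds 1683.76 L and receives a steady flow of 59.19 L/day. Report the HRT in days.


HRT = V / Q
= 1683.76 / 59.19
= 28.4467 days

28.4467 days


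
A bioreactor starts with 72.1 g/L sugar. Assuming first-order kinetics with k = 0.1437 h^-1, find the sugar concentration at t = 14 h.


S = S0 * exp(-k * t)
S = 72.1 * exp(-0.1437 * 14)
S = 9.6432 g/L

9.6432 g/L


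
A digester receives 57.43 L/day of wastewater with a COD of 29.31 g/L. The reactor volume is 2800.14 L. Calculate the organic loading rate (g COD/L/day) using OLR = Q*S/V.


OLR = Q * S / V
= 57.43 * 29.31 / 2800.14
= 0.6011 g/L/day

0.6011 g/L/day


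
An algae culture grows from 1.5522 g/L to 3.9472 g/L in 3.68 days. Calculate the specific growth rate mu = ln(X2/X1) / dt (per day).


mu = ln(X2/X1) / dt
= ln(3.9472/1.5522) / 3.68
= 0.2536 per day

0.2536 per day


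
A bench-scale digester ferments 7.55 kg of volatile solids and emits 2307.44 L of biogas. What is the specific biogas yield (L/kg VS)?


Y = V / VS
= 2307.44 / 7.55
= 305.6212 L/kg VS

305.6212 L/kg VS


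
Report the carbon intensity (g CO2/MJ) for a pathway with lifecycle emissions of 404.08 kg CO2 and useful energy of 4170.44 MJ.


CI = CO2 * 1000 / E
= 404.08 * 1000 / 4170.44
= 96.8915 g CO2/MJ

96.8915 g CO2/MJ


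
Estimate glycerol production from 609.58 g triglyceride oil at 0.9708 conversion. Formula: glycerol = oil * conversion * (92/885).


glycerol = oil * conv * (92/885)
= 609.58 * 0.9708 * 92 / 885
= 61.5184 g

61.5184 g


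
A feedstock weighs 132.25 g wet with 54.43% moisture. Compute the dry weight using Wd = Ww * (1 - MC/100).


Wd = Ww * (1 - MC/100)
= 132.25 * (1 - 54.43/100)
= 60.2663 g

60.2663 g


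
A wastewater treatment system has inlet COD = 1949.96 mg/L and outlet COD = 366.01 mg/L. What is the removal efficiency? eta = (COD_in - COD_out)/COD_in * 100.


eta = (COD_in - COD_out) / COD_in * 100
= (1949.96 - 366.01) / 1949.96 * 100
= 81.2299%

81.2299%


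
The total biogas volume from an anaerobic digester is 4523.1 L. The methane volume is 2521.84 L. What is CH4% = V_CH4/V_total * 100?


CH4% = V_CH4 / V_total * 100
= 2521.84 / 4523.1 * 100
= 55.7547%

55.7547%


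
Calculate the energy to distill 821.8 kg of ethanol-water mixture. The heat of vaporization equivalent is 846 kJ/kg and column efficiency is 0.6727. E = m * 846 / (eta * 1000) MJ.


E = m * 846 / (eta * 1000)
= 821.8 * 846 / (0.6727 * 1000)
= 1033.5109 MJ

1033.5109 MJ


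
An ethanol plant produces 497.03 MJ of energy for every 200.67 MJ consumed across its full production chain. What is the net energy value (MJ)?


NEV = E_out - E_in
= 497.03 - 200.67
= 296.3600 MJ

296.3600 MJ


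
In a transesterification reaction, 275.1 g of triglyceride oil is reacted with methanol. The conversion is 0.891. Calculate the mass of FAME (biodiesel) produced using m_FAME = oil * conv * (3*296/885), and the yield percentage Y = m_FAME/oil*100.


m_FAME = oil * conv * (3 * 296 / 885) = oil * conv * (888/885)
= 275.1 * 0.891 * 888 / 885
= 245.9450 g
Y = m_FAME / oil * 100 = conv * (888/885) * 100
= 0.891 * 888 / 885 * 100
= 89.40%

245.9450 g FAME; Y = 89.40%


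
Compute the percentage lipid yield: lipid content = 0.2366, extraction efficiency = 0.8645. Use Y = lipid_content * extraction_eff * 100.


Y = lipid_content * extraction_eff * 100
= 0.2366 * 0.8645 * 100
= 20.4541%

20.4541%


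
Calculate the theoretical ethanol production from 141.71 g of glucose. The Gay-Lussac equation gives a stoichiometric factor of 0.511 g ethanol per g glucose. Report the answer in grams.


Theoretical ethanol yield: m_EtOH = 0.511 * m_glucose
m_EtOH = 0.511 * 141.71 = 72.4138 g

72.4138 g


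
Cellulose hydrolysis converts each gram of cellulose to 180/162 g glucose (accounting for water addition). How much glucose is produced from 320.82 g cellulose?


glucose = cellulose * 180/162
= 320.82 * 180/162
= 356.4667 g

356.4667 g


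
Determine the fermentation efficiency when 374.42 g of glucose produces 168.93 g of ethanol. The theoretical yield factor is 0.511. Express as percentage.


Fermentation efficiency = (actual / (0.511 * glucose)) * 100
= (168.93 / (0.511 * 374.42)) * 100
= 88.2931%

88.2931%


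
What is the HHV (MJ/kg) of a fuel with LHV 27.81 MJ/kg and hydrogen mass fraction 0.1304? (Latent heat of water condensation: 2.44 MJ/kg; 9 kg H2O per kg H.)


HHV = LHV + H_frac * 9 * 2.44
= 27.81 + 0.1304 * 9 * 2.44
= 30.6736 MJ/kg

30.6736 MJ/kg


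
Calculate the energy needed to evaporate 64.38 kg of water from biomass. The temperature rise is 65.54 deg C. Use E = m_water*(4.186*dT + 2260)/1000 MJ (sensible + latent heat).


E = m_water * (4.186 * dT + 2260) / 1000
= 64.38 * (4.186 * 65.54 + 2260) / 1000
= 163.1615 MJ

163.1615 MJ


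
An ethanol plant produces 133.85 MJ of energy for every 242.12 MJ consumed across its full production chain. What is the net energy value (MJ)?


NEV = E_out - E_in
= 133.85 - 242.12
= -108.2700 MJ

-108.2700 MJ


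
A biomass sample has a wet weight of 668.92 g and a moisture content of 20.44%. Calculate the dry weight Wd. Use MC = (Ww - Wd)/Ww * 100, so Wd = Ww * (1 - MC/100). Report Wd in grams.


Wd = Ww * (1 - MC/100)
= 668.92 * (1 - 20.44/100)
= 532.1928 g

532.1928 g


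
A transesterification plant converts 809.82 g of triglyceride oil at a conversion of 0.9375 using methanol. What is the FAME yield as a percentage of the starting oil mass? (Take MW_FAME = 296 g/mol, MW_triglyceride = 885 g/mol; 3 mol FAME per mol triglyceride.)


m_FAME = oil * conv * (3 * 296 / 885) = oil * conv * (888/885)
= 809.82 * 0.9375 * 888 / 885
= 761.7798 g
Y = m_FAME / oil * 100 = conv * (888/885) * 100
= 0.9375 * 888 / 885 * 100
= 94.07%

94.07%


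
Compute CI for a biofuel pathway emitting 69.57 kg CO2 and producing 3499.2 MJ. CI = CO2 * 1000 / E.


CI = CO2 * 1000 / E
= 69.57 * 1000 / 3499.2
= 19.8817 g CO2/MJ

19.8817 g CO2/MJ


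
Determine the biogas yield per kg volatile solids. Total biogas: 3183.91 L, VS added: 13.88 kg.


Y = V / VS
= 3183.91 / 13.88
= 229.3883 L/kg VS

229.3883 L/kg VS


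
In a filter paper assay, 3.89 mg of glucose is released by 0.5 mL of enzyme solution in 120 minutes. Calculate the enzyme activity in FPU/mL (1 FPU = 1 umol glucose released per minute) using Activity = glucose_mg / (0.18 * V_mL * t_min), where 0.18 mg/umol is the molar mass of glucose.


Activity = glucose_mg / (0.18 mg/umol * V_mL * t_min)
= 3.89 / (0.18 * 0.5 * 120)
= 0.3602 FPU/mL

0.3602 FPU/mL


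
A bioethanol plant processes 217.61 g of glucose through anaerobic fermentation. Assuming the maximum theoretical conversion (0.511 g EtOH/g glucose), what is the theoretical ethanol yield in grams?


Theoretical ethanol yield: m_EtOH = 0.511 * m_glucose
m_EtOH = 0.511 * 217.61 = 111.1987 g

111.1987 g


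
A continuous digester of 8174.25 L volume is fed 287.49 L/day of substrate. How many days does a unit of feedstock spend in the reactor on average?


HRT = V / Q
= 8174.25 / 287.49
= 28.4332 days

28.4332 days


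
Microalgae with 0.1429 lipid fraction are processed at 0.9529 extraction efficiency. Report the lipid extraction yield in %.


Y = lipid_content * extraction_eff * 100
= 0.1429 * 0.9529 * 100
= 13.6169%

13.6169%


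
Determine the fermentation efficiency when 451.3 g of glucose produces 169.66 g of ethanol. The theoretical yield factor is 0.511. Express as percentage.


Fermentation efficiency = (actual / (0.511 * glucose)) * 100
= (169.66 / (0.511 * 451.3)) * 100
= 73.5687%

73.5687%


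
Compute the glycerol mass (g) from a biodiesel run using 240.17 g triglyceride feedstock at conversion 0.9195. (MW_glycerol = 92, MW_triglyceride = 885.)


glycerol = oil * conv * (92/885)
= 240.17 * 0.9195 * 92 / 885
= 22.9570 g

22.9570 g


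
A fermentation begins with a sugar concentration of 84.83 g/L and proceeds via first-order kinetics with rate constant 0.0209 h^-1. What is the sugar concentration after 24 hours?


S = S0 * exp(-k * t)
S = 84.83 * exp(-0.0209 * 24)
S = 51.3697 g/L

51.3697 g/L


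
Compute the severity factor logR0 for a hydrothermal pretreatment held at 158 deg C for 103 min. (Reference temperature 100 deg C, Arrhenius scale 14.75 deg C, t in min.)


logR0 = log10(t * exp((T - 100) / 14.75))
= log10(103 * exp((158 - 100) / 14.75))
= 3.7206

3.7206


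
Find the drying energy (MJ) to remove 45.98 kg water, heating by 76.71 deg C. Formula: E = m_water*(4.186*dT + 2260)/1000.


E = m_water * (4.186 * dT + 2260) / 1000
= 45.98 * (4.186 * 76.71 + 2260) / 1000
= 118.6793 MJ

118.6793 MJ


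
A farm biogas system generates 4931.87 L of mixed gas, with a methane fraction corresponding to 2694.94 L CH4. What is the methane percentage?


CH4% = V_CH4 / V_total * 100
= 2694.94 / 4931.87 * 100
= 54.6434%

54.6434%


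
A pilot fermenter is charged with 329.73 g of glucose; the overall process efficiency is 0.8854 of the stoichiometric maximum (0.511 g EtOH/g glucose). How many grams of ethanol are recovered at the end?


Actual ethanol: m = 0.511 * 329.73 * 0.8854
m = 149.1828 g

149.1828 g


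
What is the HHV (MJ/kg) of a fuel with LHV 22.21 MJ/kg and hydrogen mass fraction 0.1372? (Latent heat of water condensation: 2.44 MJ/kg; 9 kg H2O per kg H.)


HHV = LHV + H_frac * 9 * 2.44
= 22.21 + 0.1372 * 9 * 2.44
= 25.2229 MJ/kg

25.2229 MJ/kg


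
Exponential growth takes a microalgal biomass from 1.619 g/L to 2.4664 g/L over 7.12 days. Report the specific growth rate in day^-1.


mu = ln(X2/X1) / dt
= ln(2.4664/1.619) / 7.12
= 0.0591 per day

0.0591 per day


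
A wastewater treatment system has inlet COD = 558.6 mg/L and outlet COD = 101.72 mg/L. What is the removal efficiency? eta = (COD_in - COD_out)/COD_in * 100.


eta = (COD_in - COD_out) / COD_in * 100
= (558.6 - 101.72) / 558.6 * 100
= 81.7902%

81.7902%


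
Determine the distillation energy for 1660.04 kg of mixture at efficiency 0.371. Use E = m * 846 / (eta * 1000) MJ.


E = m * 846 / (eta * 1000)
= 1660.04 * 846 / (0.371 * 1000)
= 3785.4281 MJ

3785.4281 MJ


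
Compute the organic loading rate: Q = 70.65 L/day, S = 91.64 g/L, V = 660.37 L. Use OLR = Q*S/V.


OLR = Q * S / V
= 70.65 * 91.64 / 660.37
= 9.8041 g/L/day

9.8041 g/L/day


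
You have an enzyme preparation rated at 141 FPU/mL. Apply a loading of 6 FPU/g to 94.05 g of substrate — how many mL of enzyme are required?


V = dosage * m_sub / activity
V = 6 * 94.05 / 141
V = 4.0021 mL

4.0021 mL


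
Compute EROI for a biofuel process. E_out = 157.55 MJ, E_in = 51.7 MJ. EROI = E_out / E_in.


EROI = E_out / E_in
= 157.55 / 51.7
= 3.0474

3.0474


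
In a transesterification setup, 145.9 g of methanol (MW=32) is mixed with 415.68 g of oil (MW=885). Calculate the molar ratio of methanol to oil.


Molar ratio = n_MeOH / n_oil = (MeOH/32) / (oil/885) = (MeOH * 885) / (32 * oil)
= (145.9 * 885) / (32 * 415.68)
= 9.7071

9.7071


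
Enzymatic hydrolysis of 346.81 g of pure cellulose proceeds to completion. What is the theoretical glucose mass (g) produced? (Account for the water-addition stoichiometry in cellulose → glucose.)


glucose = cellulose * 180/162
= 346.81 * 180/162
= 385.3444 g

385.3444 g


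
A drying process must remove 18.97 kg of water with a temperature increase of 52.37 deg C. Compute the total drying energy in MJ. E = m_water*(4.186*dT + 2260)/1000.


E = m_water * (4.186 * dT + 2260) / 1000
= 18.97 * (4.186 * 52.37 + 2260) / 1000
= 47.0308 MJ

47.0308 MJ


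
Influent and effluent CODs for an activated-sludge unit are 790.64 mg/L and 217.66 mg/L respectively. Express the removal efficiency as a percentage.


eta = (COD_in - COD_out) / COD_in * 100
= (790.64 - 217.66) / 790.64 * 100
= 72.4704%

72.4704%


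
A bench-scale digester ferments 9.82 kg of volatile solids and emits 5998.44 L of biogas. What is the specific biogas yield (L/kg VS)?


Y = V / VS
= 5998.44 / 9.82
= 610.8391 L/kg VS

610.8391 L/kg VS


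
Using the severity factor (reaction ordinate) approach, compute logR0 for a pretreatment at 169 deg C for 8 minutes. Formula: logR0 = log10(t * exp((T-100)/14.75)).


logR0 = log10(t * exp((T - 100) / 14.75))
= log10(8 * exp((169 - 100) / 14.75))
= 2.9347

2.9347


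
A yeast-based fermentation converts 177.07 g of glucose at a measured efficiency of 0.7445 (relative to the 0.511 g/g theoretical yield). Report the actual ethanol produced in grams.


Actual ethanol: m = 0.511 * 177.07 * 0.7445
m = 67.3644 g

67.3644 g


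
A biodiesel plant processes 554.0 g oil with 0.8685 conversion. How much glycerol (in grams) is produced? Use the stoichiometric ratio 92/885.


glycerol = oil * conv * (92/885)
= 554.0 * 0.8685 * 92 / 885
= 50.0177 g

50.0177 g


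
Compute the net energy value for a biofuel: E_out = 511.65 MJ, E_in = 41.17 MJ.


NEV = E_out - E_in
= 511.65 - 41.17
= 470.4800 MJ

470.4800 MJ


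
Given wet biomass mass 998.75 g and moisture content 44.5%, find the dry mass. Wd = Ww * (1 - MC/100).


Wd = Ww * (1 - MC/100)
= 998.75 * (1 - 44.5/100)
= 554.3062 g

554.3062 g


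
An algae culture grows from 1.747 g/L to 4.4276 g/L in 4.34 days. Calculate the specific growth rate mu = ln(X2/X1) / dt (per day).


mu = ln(X2/X1) / dt
= ln(4.4276/1.747) / 4.34
= 0.2143 per day

0.2143 per day


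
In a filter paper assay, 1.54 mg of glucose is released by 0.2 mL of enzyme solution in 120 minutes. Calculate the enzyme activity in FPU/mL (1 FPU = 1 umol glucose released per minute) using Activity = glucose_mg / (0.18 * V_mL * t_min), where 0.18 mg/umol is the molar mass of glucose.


Activity = glucose_mg / (0.18 mg/umol * V_mL * t_min)
= 1.54 / (0.18 * 0.2 * 120)
= 0.3565 FPU/mL

0.3565 FPU/mL


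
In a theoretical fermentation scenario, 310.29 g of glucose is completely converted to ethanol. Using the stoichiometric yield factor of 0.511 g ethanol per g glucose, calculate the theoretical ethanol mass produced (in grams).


Theoretical ethanol yield: m_EtOH = 0.511 * m_glucose
m_EtOH = 0.511 * 310.29 = 158.5582 g

158.5582 g


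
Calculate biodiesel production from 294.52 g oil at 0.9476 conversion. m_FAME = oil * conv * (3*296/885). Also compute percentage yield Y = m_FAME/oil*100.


m_FAME = oil * conv * (3 * 296 / 885) = oil * conv * (888/885)
= 294.52 * 0.9476 * 888 / 885
= 280.0332 g
Y = m_FAME / oil * 100 = conv * (888/885) * 100
= 0.9476 * 888 / 885 * 100
= 95.08%

280.0332 g FAME; Y = 95.08%


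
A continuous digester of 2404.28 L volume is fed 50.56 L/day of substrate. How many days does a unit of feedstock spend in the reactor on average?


HRT = V / Q
= 2404.28 / 50.56
= 47.5530 days

47.5530 days


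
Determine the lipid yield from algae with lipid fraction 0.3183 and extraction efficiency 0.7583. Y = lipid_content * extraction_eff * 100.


Y = lipid_content * extraction_eff * 100
= 0.3183 * 0.7583 * 100
= 24.1367%

24.1367%


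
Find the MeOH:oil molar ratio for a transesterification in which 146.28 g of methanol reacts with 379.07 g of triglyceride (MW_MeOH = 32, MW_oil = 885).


Molar ratio = n_MeOH / n_oil = (MeOH/32) / (oil/885) = (MeOH * 885) / (32 * oil)
= (146.28 * 885) / (32 * 379.07)
= 10.6723

10.6723


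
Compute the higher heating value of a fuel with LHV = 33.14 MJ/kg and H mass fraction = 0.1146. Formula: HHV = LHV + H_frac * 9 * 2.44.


HHV = LHV + H_frac * 9 * 2.44
= 33.14 + 0.1146 * 9 * 2.44
= 35.6566 MJ/kg

35.6566 MJ/kg


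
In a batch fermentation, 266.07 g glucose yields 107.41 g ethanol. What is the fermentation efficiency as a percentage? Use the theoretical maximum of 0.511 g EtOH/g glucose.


Fermentation efficiency = (actual / (0.511 * glucose)) * 100
= (107.41 / (0.511 * 266.07)) * 100
= 79.0001%

79.0001%


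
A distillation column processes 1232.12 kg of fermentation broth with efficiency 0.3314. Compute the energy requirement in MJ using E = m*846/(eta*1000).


E = m * 846 / (eta * 1000)
= 1232.12 * 846 / (0.3314 * 1000)
= 3145.3637 MJ

3145.3637 MJ


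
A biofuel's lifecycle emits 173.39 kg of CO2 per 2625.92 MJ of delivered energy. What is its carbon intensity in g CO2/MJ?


CI = CO2 * 1000 / E
= 173.39 * 1000 / 2625.92
= 66.0302 g CO2/MJ

66.0302 g CO2/MJ


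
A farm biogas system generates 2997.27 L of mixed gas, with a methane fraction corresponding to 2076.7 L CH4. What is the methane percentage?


CH4% = V_CH4 / V_total * 100
= 2076.7 / 2997.27 * 100
= 69.2864%

69.2864%


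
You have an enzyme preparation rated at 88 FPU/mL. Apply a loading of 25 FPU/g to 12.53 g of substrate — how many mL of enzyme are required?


V = dosage * m_sub / activity
V = 25 * 12.53 / 88
V = 3.5597 mL

3.5597 mL


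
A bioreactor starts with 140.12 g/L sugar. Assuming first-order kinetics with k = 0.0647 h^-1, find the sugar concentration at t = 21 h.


S = S0 * exp(-k * t)
S = 140.12 * exp(-0.0647 * 21)
S = 36.0101 g/L

36.0101 g/L


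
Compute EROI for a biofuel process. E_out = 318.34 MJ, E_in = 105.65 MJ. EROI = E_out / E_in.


EROI = E_out / E_in
= 318.34 / 105.65
= 3.0132

3.0132


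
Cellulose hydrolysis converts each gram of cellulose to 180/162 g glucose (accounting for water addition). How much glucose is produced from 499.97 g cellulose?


glucose = cellulose * 180/162
= 499.97 * 180/162
= 555.5222 g

555.5222 g


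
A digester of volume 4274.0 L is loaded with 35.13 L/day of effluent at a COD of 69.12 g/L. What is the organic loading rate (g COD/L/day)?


OLR = Q * S / V
= 35.13 * 69.12 / 4274.0
= 0.5681 g/L/day

0.5681 g/L/day


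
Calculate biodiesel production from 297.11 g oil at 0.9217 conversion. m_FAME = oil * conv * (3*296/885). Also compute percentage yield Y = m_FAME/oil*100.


m_FAME = oil * conv * (3 * 296 / 885) = oil * conv * (888/885)
= 297.11 * 0.9217 * 888 / 885
= 274.7746 g
Y = m_FAME / oil * 100 = conv * (888/885) * 100
= 0.9217 * 888 / 885 * 100
= 92.48%

274.7746 g FAME; Y = 92.48%


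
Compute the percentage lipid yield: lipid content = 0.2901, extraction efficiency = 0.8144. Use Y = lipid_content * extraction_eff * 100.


Y = lipid_content * extraction_eff * 100
= 0.2901 * 0.8144 * 100
= 23.6257%

23.6257%


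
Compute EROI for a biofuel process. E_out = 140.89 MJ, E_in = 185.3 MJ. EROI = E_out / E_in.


EROI = E_out / E_in
= 140.89 / 185.3
= 0.7603

0.7603


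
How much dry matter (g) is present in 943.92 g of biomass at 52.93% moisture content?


Wd = Ww * (1 - MC/100)
= 943.92 * (1 - 52.93/100)
= 444.3031 g

444.3031 g


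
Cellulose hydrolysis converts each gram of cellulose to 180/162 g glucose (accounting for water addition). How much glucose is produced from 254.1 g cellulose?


glucose = cellulose * 180/162
= 254.1 * 180/162
= 282.3333 g

282.3333 g


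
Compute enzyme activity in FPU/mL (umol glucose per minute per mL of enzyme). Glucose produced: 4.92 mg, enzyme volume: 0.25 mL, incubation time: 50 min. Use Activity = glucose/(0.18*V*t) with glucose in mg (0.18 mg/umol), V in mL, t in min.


Activity = glucose_mg / (0.18 mg/umol * V_mL * t_min)
= 4.92 / (0.18 * 0.25 * 50)
= 2.1867 FPU/mL

2.1867 FPU/mL


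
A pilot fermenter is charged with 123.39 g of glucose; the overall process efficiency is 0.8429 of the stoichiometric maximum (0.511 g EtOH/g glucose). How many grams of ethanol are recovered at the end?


Actual ethanol: m = 0.511 * 123.39 * 0.8429
m = 53.1468 g

53.1468 g


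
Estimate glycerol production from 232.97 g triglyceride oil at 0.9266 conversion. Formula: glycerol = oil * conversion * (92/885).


glycerol = oil * conv * (92/885)
= 232.97 * 0.9266 * 92 / 885
= 22.4407 g

22.4407 g


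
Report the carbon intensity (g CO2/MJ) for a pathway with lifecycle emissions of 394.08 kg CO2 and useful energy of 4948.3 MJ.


CI = CO2 * 1000 / E
= 394.08 * 1000 / 4948.3
= 79.6395 g CO2/MJ

79.6395 g CO2/MJ


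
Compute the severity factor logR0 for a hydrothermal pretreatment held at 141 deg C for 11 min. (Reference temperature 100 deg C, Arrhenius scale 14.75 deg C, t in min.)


logR0 = log10(t * exp((T - 100) / 14.75))
= log10(11 * exp((141 - 100) / 14.75))
= 2.2486

2.2486


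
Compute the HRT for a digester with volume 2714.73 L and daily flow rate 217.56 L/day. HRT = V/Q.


HRT = V / Q
= 2714.73 / 217.56
= 12.4781 days

12.4781 days


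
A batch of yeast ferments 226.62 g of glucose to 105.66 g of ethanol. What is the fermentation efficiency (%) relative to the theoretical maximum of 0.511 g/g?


Fermentation efficiency = (actual / (0.511 * glucose)) * 100
= (105.66 / (0.511 * 226.62)) * 100
= 91.2413%

91.2413%


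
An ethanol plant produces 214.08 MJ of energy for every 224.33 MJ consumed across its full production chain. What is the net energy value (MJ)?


NEV = E_out - E_in
= 214.08 - 224.33
= -10.2500 MJ

-10.2500 MJ


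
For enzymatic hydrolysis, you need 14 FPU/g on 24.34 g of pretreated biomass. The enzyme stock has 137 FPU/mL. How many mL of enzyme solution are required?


V = dosage * m_sub / activity
V = 14 * 24.34 / 137
V = 2.4873 mL

2.4873 mL


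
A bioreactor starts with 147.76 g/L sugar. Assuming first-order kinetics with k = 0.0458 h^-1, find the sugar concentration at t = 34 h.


S = S0 * exp(-k * t)
S = 147.76 * exp(-0.0458 * 34)
S = 31.1368 g/L

31.1368 g/L


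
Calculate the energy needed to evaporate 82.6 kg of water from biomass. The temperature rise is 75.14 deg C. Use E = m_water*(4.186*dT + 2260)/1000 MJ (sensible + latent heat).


E = m_water * (4.186 * dT + 2260) / 1000
= 82.6 * (4.186 * 75.14 + 2260) / 1000
= 212.6567 MJ

212.6567 MJ


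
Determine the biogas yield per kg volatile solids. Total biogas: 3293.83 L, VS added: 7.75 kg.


Y = V / VS
= 3293.83 / 7.75
= 425.0103 L/kg VS

425.0103 L/kg VS


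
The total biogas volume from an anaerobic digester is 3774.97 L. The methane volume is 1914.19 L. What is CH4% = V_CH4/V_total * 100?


CH4% = V_CH4 / V_total * 100
= 1914.19 / 3774.97 * 100
= 50.7074%

50.7074%


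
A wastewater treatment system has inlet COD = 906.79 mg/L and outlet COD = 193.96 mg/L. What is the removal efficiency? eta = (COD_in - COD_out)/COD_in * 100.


eta = (COD_in - COD_out) / COD_in * 100
= (906.79 - 193.96) / 906.79 * 100
= 78.6103%

78.6103%


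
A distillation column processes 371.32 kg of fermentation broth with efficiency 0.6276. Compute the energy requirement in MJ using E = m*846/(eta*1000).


E = m * 846 / (eta * 1000)
= 371.32 * 846 / (0.6276 * 1000)
= 500.5365 MJ

500.5365 MJ


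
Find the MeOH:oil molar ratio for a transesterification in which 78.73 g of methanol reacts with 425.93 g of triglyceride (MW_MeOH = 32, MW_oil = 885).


Molar ratio = n_MeOH / n_oil = (MeOH/32) / (oil/885) = (MeOH * 885) / (32 * oil)
= (78.73 * 885) / (32 * 425.93)
= 5.1121

5.1121


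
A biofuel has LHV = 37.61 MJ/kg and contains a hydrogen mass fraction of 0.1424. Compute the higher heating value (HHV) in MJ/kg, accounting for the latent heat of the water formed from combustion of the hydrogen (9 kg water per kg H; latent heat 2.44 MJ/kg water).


HHV = LHV + H_frac * 9 * 2.44
= 37.61 + 0.1424 * 9 * 2.44
= 40.7371 MJ/kg

40.7371 MJ/kg


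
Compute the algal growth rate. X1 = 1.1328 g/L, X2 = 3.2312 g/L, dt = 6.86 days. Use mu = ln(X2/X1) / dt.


mu = ln(X2/X1) / dt
= ln(3.2312/1.1328) / 6.86
= 0.1528 per day

0.1528 per day


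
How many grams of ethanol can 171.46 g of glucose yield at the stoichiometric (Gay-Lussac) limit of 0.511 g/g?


Theoretical ethanol yield: m_EtOH = 0.511 * m_glucose
m_EtOH = 0.511 * 171.46 = 87.6161 g

87.6161 g


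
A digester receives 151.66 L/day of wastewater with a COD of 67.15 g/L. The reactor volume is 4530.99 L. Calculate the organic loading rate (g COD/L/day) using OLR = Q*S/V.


OLR = Q * S / V
= 151.66 * 67.15 / 4530.99
= 2.2476 g/L/day

2.2476 g/L/day


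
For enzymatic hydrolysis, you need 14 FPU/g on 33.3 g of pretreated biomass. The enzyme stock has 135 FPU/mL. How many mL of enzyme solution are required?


V = dosage * m_sub / activity
V = 14 * 33.3 / 135
V = 3.4533 mL

3.4533 mL


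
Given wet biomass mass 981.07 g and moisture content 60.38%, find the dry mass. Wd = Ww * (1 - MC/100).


Wd = Ww * (1 - MC/100)
= 981.07 * (1 - 60.38/100)
= 388.6999 g

388.6999 g


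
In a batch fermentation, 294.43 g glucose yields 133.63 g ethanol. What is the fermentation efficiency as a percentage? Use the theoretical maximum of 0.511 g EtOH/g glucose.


Fermentation efficiency = (actual / (0.511 * glucose)) * 100
= (133.63 / (0.511 * 294.43)) * 100
= 88.8180%

88.8180%


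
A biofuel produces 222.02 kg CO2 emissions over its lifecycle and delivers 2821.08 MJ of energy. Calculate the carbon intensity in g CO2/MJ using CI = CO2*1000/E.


CI = CO2 * 1000 / E
= 222.02 * 1000 / 2821.08
= 78.7004 g CO2/MJ

78.7004 g CO2/MJ


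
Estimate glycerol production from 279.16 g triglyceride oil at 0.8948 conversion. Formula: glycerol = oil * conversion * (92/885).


glycerol = oil * conv * (92/885)
= 279.16 * 0.8948 * 92 / 885
= 25.9671 g

25.9671 g


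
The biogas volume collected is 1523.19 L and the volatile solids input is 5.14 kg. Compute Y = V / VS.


Y = V / VS
= 1523.19 / 5.14
= 296.3405 L/kg VS

296.3405 L/kg VS


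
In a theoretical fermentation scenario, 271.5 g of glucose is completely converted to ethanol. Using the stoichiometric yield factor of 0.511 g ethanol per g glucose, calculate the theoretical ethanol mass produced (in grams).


Theoretical ethanol yield: m_EtOH = 0.511 * m_glucose
m_EtOH = 0.511 * 271.5 = 138.7365 g

138.7365 g


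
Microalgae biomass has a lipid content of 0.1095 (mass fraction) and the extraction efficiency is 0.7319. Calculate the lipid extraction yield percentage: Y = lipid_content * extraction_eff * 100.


Y = lipid_content * extraction_eff * 100
= 0.1095 * 0.7319 * 100
= 8.0143%

8.0143%


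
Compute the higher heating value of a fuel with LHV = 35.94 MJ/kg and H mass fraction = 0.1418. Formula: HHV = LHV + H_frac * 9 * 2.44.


HHV = LHV + H_frac * 9 * 2.44
= 35.94 + 0.1418 * 9 * 2.44
= 39.0539 MJ/kg

39.0539 MJ/kg


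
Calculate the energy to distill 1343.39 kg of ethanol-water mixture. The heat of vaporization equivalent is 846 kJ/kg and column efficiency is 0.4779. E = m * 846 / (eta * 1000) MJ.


E = m * 846 / (eta * 1000)
= 1343.39 * 846 / (0.4779 * 1000)
= 2378.1292 MJ

2378.1292 MJ


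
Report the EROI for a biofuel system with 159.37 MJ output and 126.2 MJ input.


EROI = E_out / E_in
= 159.37 / 126.2
= 1.2628

1.2628


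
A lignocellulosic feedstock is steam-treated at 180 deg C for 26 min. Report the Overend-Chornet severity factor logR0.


logR0 = log10(t * exp((T - 100) / 14.75))
= log10(26 * exp((180 - 100) / 14.75))
= 3.7705

3.7705


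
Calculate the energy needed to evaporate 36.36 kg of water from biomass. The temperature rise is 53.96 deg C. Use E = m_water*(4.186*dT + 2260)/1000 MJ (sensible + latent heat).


E = m_water * (4.186 * dT + 2260) / 1000
= 36.36 * (4.186 * 53.96 + 2260) / 1000
= 90.3865 MJ

90.3865 MJ


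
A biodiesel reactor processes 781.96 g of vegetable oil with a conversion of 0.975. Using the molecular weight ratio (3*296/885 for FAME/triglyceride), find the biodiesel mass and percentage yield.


m_FAME = oil * conv * (3 * 296 / 885) = oil * conv * (888/885)
= 781.96 * 0.975 * 888 / 885
= 764.9954 g
Y = m_FAME / oil * 100 = conv * (888/885) * 100
= 0.975 * 888 / 885 * 100
= 97.83%

764.9954 g FAME; Y = 97.83%


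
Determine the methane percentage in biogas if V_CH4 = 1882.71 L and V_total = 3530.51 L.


CH4% = V_CH4 / V_total * 100
= 1882.71 / 3530.51 * 100
= 53.3269%

53.3269%


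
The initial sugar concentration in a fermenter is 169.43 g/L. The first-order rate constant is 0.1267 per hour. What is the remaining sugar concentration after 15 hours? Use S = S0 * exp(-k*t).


S = S0 * exp(-k * t)
S = 169.43 * exp(-0.1267 * 15)
S = 25.3287 g/L

25.3287 g/L


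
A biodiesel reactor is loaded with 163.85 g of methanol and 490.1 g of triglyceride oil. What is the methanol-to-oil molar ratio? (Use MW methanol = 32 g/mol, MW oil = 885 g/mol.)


Molar ratio = n_MeOH / n_oil = (MeOH/32) / (oil/885) = (MeOH * 885) / (32 * oil)
= (163.85 * 885) / (32 * 490.1)
= 9.2460

9.2460


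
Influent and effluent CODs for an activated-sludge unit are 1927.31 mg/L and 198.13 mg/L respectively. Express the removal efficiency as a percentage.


eta = (COD_in - COD_out) / COD_in * 100
= (1927.31 - 198.13) / 1927.31 * 100
= 89.7199%

89.7199%


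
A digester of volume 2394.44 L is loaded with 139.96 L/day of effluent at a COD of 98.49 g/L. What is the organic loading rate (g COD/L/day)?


OLR = Q * S / V
= 139.96 * 98.49 / 2394.44
= 5.7569 g/L/day

5.7569 g/L/day


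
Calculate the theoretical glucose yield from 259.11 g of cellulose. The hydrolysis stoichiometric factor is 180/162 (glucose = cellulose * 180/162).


glucose = cellulose * 180/162
= 259.11 * 180/162
= 287.9000 g

287.9000 g


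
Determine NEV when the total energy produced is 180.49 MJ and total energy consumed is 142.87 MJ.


NEV = E_out - E_in
= 180.49 - 142.87
= 37.6200 MJ

37.6200 MJ


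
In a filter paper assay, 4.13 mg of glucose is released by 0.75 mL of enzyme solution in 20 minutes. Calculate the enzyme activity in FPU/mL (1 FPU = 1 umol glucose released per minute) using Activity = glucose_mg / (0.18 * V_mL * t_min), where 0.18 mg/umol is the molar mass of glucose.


Activity = glucose_mg / (0.18 mg/umol * V_mL * t_min)
= 4.13 / (0.18 * 0.75 * 20)
= 1.5296 FPU/mL

1.5296 FPU/mL


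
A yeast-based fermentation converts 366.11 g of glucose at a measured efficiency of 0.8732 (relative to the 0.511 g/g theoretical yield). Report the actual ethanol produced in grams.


Actual ethanol: m = 0.511 * 366.11 * 0.8732
m = 163.3602 g

163.3602 g


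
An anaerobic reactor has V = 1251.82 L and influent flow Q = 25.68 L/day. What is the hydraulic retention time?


HRT = V / Q
= 1251.82 / 25.68
= 48.7469 days

48.7469 days


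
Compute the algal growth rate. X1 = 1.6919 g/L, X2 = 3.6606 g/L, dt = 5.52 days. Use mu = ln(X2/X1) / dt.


mu = ln(X2/X1) / dt
= ln(3.6606/1.6919) / 5.52
= 0.1398 per day

0.1398 per day


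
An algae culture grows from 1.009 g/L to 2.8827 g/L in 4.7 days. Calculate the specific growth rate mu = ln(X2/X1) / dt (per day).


mu = ln(X2/X1) / dt
= ln(2.8827/1.009) / 4.7
= 0.2234 per day

0.2234 per day


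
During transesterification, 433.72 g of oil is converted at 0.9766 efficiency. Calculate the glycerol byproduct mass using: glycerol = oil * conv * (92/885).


glycerol = oil * conv * (92/885)
= 433.72 * 0.9766 * 92 / 885
= 44.0322 g

44.0322 g


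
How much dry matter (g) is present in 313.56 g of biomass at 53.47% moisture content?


Wd = Ww * (1 - MC/100)
= 313.56 * (1 - 53.47/100)
= 145.8995 g

145.8995 g


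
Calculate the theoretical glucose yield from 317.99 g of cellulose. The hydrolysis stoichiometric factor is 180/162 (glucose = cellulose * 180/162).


glucose = cellulose * 180/162
= 317.99 * 180/162
= 353.3222 g

353.3222 g


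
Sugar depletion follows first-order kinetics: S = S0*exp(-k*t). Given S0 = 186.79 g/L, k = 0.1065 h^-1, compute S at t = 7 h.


S = S0 * exp(-k * t)
S = 186.79 * exp(-0.1065 * 7)
S = 88.6313 g/L

88.6313 g/L


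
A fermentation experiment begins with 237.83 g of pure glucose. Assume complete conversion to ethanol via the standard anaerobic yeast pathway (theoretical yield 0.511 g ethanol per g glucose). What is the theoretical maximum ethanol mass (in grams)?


Theoretical ethanol yield: m_EtOH = 0.511 * m_glucose
m_EtOH = 0.511 * 237.83 = 121.5311 g

121.5311 g


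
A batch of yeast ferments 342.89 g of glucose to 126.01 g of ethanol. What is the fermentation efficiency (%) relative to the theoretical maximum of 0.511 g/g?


Fermentation efficiency = (actual / (0.511 * glucose)) * 100
= (126.01 / (0.511 * 342.89)) * 100
= 71.9166%

71.9166%


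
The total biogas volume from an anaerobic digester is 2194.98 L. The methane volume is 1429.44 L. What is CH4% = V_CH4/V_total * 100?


CH4% = V_CH4 / V_total * 100
= 1429.44 / 2194.98 * 100
= 65.1231%

65.1231%


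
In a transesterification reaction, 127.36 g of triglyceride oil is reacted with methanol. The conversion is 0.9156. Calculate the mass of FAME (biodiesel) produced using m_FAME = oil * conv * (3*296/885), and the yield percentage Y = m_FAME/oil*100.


m_FAME = oil * conv * (3 * 296 / 885) = oil * conv * (888/885)
= 127.36 * 0.9156 * 888 / 885
= 117.0061 g
Y = m_FAME / oil * 100 = conv * (888/885) * 100
= 0.9156 * 888 / 885 * 100
= 91.87%

117.0061 g FAME; Y = 91.87%


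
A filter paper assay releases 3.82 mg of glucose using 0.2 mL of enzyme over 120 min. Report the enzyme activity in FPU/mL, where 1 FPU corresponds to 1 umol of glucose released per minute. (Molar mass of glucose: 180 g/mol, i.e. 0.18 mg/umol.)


Activity = glucose_mg / (0.18 mg/umol * V_mL * t_min)
= 3.82 / (0.18 * 0.2 * 120)
= 0.8843 FPU/mL

0.8843 FPU/mL


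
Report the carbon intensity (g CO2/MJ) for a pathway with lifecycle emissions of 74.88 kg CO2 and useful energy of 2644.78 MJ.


CI = CO2 * 1000 / E
= 74.88 * 1000 / 2644.78
= 28.3124 g CO2/MJ

28.3124 g CO2/MJ


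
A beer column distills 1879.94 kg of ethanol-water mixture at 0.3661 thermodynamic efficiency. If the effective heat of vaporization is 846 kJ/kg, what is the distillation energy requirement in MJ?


E = m * 846 / (eta * 1000)
= 1879.94 * 846 / (0.3661 * 1000)
= 4344.2481 MJ

4344.2481 MJ


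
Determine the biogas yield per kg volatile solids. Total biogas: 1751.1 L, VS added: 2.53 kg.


Y = V / VS
= 1751.1 / 2.53
= 692.1344 L/kg VS

692.1344 L/kg VS


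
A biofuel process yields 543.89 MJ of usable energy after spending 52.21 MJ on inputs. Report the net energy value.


NEV = E_out - E_in
= 543.89 - 52.21
= 491.6800 MJ

491.6800 MJ


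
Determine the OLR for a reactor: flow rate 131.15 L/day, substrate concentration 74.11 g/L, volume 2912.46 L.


OLR = Q * S / V
= 131.15 * 74.11 / 2912.46
= 3.3372 g/L/day

3.3372 g/L/day


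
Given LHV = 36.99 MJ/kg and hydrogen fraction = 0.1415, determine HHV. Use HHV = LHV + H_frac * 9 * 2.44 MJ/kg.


HHV = LHV + H_frac * 9 * 2.44
= 36.99 + 0.1415 * 9 * 2.44
= 40.0973 MJ/kg

40.0973 MJ/kg


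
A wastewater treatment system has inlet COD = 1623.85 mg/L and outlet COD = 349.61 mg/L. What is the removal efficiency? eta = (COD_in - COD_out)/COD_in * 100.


eta = (COD_in - COD_out) / COD_in * 100
= (1623.85 - 349.61) / 1623.85 * 100
= 78.4703%

78.4703%


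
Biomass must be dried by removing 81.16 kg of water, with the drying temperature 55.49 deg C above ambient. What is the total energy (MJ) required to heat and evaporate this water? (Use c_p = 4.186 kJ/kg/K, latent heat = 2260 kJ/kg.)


E = m_water * (4.186 * dT + 2260) / 1000
= 81.16 * (4.186 * 55.49 + 2260) / 1000
= 202.2735 MJ

202.2735 MJ


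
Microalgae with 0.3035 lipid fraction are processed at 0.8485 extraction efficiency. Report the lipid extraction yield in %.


Y = lipid_content * extraction_eff * 100
= 0.3035 * 0.8485 * 100
= 25.7520%

25.7520%


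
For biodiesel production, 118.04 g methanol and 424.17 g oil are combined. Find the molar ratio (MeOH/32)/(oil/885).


Molar ratio = n_MeOH / n_oil = (MeOH/32) / (oil/885) = (MeOH * 885) / (32 * oil)
= (118.04 * 885) / (32 * 424.17)
= 7.6963

7.6963


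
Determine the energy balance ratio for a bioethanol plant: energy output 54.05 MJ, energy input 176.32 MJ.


EROI = E_out / E_in
= 54.05 / 176.32
= 0.3065

0.3065


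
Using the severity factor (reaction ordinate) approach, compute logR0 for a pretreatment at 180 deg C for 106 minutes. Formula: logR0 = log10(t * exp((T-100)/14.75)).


logR0 = log10(t * exp((T - 100) / 14.75))
= log10(106 * exp((180 - 100) / 14.75))
= 4.3808

4.3808


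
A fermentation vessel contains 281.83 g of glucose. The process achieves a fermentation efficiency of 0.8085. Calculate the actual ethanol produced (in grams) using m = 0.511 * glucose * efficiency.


Actual ethanol: m = 0.511 * 281.83 * 0.8085
m = 116.4362 g

116.4362 g


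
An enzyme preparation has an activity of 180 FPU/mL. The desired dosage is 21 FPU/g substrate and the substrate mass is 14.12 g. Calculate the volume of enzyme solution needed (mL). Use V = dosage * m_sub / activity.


V = dosage * m_sub / activity
V = 21 * 14.12 / 180
V = 1.6473 mL

1.6473 mL


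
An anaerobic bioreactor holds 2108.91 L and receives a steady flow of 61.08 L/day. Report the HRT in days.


HRT = V / Q
= 2108.91 / 61.08
= 34.5270 days

34.5270 days


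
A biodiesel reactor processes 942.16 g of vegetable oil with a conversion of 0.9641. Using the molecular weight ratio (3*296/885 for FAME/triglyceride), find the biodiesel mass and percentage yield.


m_FAME = oil * conv * (3 * 296 / 885) = oil * conv * (888/885)
= 942.16 * 0.9641 * 888 / 885
= 911.4156 g
Y = m_FAME / oil * 100 = conv * (888/885) * 100
= 0.9641 * 888 / 885 * 100
= 96.74%

911.4156 g FAME; Y = 96.74%


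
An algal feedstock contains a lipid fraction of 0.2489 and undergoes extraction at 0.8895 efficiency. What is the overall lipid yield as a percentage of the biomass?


Y = lipid_content * extraction_eff * 100
= 0.2489 * 0.8895 * 100
= 22.1397%

22.1397%


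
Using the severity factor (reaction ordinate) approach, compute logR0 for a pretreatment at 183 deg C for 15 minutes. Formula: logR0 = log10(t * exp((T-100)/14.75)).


logR0 = log10(t * exp((T - 100) / 14.75))
= log10(15 * exp((183 - 100) / 14.75))
= 3.6199

3.6199


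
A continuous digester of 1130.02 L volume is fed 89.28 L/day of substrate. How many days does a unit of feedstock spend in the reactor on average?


HRT = V / Q
= 1130.02 / 89.28
= 12.6570 days

12.6570 days


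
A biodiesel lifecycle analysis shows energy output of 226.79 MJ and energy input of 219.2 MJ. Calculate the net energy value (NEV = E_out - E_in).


NEV = E_out - E_in
= 226.79 - 219.2
= 7.5900 MJ

7.5900 MJ
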